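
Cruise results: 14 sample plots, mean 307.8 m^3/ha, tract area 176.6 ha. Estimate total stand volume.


Formula: Total Volume = Mean Volume per ha * Total Area
Total Volume = 307.8 m^3/ha * 176.6 ha
Total Volume = 54357 m^3

54357


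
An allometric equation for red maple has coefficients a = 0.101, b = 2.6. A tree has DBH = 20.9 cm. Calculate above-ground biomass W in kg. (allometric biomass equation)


Formula: W = a * DBH^b  (allometric power law)
DBH^b = 20.9^2.6 = 2706.3275
W = 0.101 * 2706.3275 = 273.3 kg

273.3


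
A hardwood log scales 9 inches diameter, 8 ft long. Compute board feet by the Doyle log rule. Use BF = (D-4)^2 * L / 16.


Doyle: BF = (D - 4)^2 * L / 16
Adjusted diameter = 9 - 4 = 5 in
(D-4)^2 = 5^2 = 25
BF = 25 * 8 / 16 = 13 BF

13


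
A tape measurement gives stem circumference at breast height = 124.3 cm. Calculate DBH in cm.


Formula: DBH = C / pi
DBH = 124.3 / pi
pi = 3.14159...
DBH = 39.6 cm

39.6


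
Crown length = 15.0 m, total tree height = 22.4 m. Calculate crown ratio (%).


Formula: Crown Ratio = (Crown Length / Total Height) * 100
CR = (15.0 m / 22.4 m) * 100
CR = 0.6696 * 100 = 67.0%

67.0


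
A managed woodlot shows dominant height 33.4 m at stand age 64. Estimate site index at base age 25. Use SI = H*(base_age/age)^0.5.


Formula: SI = H_dom * (base_age / age)^0.5
Age ratio = 25 / 64 = 0.39062
sqrt(age_ratio) = 0.625
SI = 33.4 * 0.625 = 20.9 m

20.9


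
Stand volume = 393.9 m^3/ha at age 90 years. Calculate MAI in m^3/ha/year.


Formula: MAI = Total Volume / Stand Age
MAI = 393.9 m^3/ha / 90 years
MAI = 4.38 m^3/ha/year

4.38


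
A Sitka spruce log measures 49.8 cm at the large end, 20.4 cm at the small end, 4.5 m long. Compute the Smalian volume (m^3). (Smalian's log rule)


Smalian: V = (A1 + A2)/2 * L,  A = pi*(D/200)^2
A1 = pi*(49.8/200)^2 = 0.194782 m^2
A2 = pi*(20.4/200)^2 = 0.032685 m^2
V = (0.194782+0.032685)/2*4.5 = 0.5118 m^3

0.5118


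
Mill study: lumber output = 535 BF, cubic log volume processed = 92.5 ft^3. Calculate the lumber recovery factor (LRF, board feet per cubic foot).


Formula: LRF = Lumber Output (BF) / Log Input (ft^3)
LRF = 535 BF / 92.5 ft^3
LRF = 5.78 BF/ft^3

5.78


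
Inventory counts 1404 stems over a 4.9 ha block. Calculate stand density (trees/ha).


Formula: Stand Density = N_trees / Area_ha
Density = 1404 trees / 4.9 ha
Density = 287 trees/ha

287


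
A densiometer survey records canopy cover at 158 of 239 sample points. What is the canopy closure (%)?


Formula: Canopy closure = covered points / total points * 100
Closure = 158 / 239 * 100
Closure = 0.6611 * 100 = 66.1%

66.1


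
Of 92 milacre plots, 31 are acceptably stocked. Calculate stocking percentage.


Formula: Stocking % = stocked plots / total plots * 100
Stocking = 31 / 92 * 100
Stocking = 0.337 * 100 = 33.7%

33.7


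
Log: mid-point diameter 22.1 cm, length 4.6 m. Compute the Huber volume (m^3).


Huber: V = Am * L,  Am = pi*(Dm/200)^2
Am = pi*(22.1/200)^2 = 0.03836 m^2
V = 0.03836*4.6 = 0.1765 m^3

0.1765


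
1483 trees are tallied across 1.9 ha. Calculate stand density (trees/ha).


Formula: Stand Density = N_trees / Area_ha
Density = 1483 trees / 1.9 ha
Density = 781 trees/ha

781


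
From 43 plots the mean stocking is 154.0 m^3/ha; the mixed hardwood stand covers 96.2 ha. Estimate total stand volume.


Formula: Total Volume = Mean Volume per ha * Total Area
Total Volume = 154.0 m^3/ha * 96.2 ha
Total Volume = 14815 m^3

14815


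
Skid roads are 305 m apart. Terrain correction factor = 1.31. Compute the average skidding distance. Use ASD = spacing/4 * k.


Formula: ASD = (spacing / 4) * correction
Uncorrected distance = spacing / 4 = 305 / 4 = 76.25 m
ASD = 76.25 * 1.31 = 100 m

100


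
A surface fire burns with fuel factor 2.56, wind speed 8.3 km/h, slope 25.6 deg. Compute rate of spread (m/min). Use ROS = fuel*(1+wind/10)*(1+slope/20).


Formula: ROS = fuel * (1 + wind/10) * (1 + slope/20)
Wind factor = 1 + 8.3/10 = 1.83
Slope factor = 1 + 25.6/20 = 2.28
ROS = 2.56 * 1.83 * 2.28 = 10.68 m/min

10.68


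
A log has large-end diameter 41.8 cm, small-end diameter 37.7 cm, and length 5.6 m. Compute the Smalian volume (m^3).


Smalian: V = (A1 + A2)/2 * L,  A = pi*(D/200)^2
A1 = pi*(41.8/200)^2 = 0.137228 m^2
A2 = pi*(37.7/200)^2 = 0.111628 m^2
V = (0.137228+0.111628)/2*5.6 = 0.6968 m^3

0.6968


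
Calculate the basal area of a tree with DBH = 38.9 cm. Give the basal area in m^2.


Formula: BA = pi * (DBH/2)^2 / 10000  (cm^2 to m^2)
Radius = DBH/2 = 38.9/2 = 19.45 cm
BA = pi * 19.45^2 / 10000
   = 1188.4724 cm^2 / 10000
   = 0.1188 m^2

0.1188


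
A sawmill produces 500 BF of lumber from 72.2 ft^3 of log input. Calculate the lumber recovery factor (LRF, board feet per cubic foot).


Formula: LRF = Lumber Output (BF) / Log Input (ft^3)
LRF = 500 BF / 72.2 ft^3
LRF = 6.93 BF/ft^3

6.93


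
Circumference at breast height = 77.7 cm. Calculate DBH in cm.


Formula: DBH = C / pi
DBH = 77.7 / pi
pi = 3.14159...
DBH = 24.7 cm

24.7


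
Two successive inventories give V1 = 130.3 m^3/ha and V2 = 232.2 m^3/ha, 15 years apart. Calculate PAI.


Formula: PAI = (V_T2 - V_T1) / (T2 - T1)
Volume increment = 232.2 - 130.3 = 101.9 m^3/ha
PAI = 101.9 / 15 = 6.79 m^3/ha/year

6.79


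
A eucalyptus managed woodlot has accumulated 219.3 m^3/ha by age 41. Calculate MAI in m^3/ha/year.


Formula: MAI = Total Volume / Stand Age
MAI = 219.3 m^3/ha / 41 years
MAI = 5.35 m^3/ha/year

5.35


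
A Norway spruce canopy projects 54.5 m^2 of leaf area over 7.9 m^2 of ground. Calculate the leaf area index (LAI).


Formula: LAI = total leaf area / ground area  (dimensionless)
LAI = 54.5 m^2 / 7.9 m^2
LAI = 6.9

6.9


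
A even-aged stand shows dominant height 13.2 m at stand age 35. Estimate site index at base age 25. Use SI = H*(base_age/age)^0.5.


Formula: SI = H_dom * (base_age / age)^0.5
Age ratio = 25 / 35 = 0.71429
sqrt(age_ratio) = 0.84515
SI = 13.2 * 0.84515 = 11.2 m

11.2


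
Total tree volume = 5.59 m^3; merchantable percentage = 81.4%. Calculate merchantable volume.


Formula: MV = V_total * (merchantable_pct / 100)
Merchantable fraction = 81.4% / 100 = 0.814
MV = 5.59 m^3 * 0.814 = 4.55 m^3

4.55


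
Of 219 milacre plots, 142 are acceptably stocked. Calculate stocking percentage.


Formula: Stocking % = stocked plots / total plots * 100
Stocking = 142 / 219 * 100
Stocking = 0.6484 * 100 = 64.8%

64.8


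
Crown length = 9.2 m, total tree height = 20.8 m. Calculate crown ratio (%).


Formula: Crown Ratio = (Crown Length / Total Height) * 100
CR = (9.2 m / 20.8 m) * 100
CR = 0.4423 * 100 = 44.2%

44.2


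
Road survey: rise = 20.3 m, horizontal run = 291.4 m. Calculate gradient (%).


Formula: Gradient = rise / run * 100
Gradient = 20.3 / 291.4 * 100 = 7.0%

7.0


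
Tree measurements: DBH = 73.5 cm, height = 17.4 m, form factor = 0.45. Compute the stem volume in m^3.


Formula: V = pi * (DBH/200)^2 * H * ff
Radius = DBH/200 = 73.5/200 = 0.3675 m
Radius^2 = 0.3675^2 = 0.13505625 m^2
V = pi * 0.13505625 * 17.4 * 0.45
V = 3.322 m^3

3.322


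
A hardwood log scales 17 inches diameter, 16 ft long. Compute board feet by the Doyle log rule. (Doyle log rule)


Doyle: BF = (D - 4)^2 * L / 16
Adjusted diameter = 17 - 4 = 13 in
(D-4)^2 = 13^2 = 169
BF = 169 * 16 / 16 = 169 BF

169


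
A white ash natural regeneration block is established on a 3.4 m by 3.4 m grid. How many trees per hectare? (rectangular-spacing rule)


Formula: TPH = 10000 m^2/ha / (spacing_x * spacing_y)
Area per tree = 3.4 m * 3.4 m = 11.56 m^2
TPH = 10000 / 11.56 = 865 trees/ha

865


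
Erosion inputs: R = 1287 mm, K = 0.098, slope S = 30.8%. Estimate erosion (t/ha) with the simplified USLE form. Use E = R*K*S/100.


Formula: E = R * K * S / 100  (simplified USLE)
R * K = 1287 * 0.098 = 126.126
E = 126.126 * 30.8 / 100 = 38.85 t/ha

38.85


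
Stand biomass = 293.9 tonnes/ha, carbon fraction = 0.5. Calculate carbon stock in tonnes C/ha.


Formula: Carbon Stock = Biomass * Carbon Fraction
C = 293.9 t/ha * 0.5
C = 147.0 t C/ha

147.0


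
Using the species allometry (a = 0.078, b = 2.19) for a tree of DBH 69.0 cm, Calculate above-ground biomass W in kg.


Formula: W = a * DBH^b  (allometric power law)
DBH^b = 69.0^2.19 = 10643.3785
W = 0.078 * 10643.3785 = 830.2 kg

830.2


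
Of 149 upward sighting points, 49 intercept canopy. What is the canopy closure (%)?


Formula: Canopy closure = covered points / total points * 100
Closure = 49 / 149 * 100
Closure = 0.3289 * 100 = 32.9%

32.9


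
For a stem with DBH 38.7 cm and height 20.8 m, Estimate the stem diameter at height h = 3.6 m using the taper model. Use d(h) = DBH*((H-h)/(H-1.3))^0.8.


Taper: d(h) = DBH * ((H - h) / (H - 1.3))^0.8
Numerator = H - h = 20.8 - 3.6 = 17.2 m
Denominator = H - 1.3 = 20.8 - 1.3 = 19.5 m
Ratio = 17.2 / 19.5 = 0.88205
d = 38.7 * 0.88205^0.8 = 35.0 cm

35.0


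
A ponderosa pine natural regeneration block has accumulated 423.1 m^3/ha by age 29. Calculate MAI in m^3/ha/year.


Formula: MAI = Total Volume / Stand Age
MAI = 423.1 m^3/ha / 29 years
MAI = 14.59 m^3/ha/year

14.59


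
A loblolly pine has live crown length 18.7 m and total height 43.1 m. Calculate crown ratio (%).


Formula: Crown Ratio = (Crown Length / Total Height) * 100
CR = (18.7 m / 43.1 m) * 100
CR = 0.4339 * 100 = 43.4%

43.4


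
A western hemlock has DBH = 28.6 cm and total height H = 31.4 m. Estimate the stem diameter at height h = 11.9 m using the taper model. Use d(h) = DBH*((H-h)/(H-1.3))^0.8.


Taper: d(h) = DBH * ((H - h) / (H - 1.3))^0.8
Numerator = H - h = 31.4 - 11.9 = 19.5 m
Denominator = H - 1.3 = 31.4 - 1.3 = 30.1 m
Ratio = 19.5 / 30.1 = 0.64784
d = 28.6 * 0.64784^0.8 = 20.2 cm

20.2


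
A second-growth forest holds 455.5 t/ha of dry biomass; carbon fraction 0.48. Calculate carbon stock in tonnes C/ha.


Formula: Carbon Stock = Biomass * Carbon Fraction
C = 455.5 t/ha * 0.48
C = 218.6 t C/ha

218.6


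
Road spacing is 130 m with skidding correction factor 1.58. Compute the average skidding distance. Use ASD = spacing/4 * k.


Formula: ASD = (spacing / 4) * correction
Uncorrected distance = spacing / 4 = 130 / 4 = 32.5 m
ASD = 32.5 * 1.58 = 51 m

51


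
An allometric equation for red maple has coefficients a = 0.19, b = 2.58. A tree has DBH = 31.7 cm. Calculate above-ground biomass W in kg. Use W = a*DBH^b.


Formula: W = a * DBH^b  (allometric power law)
DBH^b = 31.7^2.58 = 7459.8981
W = 0.19 * 7459.8981 = 1417.4 kg

1417.4


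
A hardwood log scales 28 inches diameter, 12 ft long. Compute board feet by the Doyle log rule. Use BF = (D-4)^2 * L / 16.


Doyle: BF = (D - 4)^2 * L / 16
Adjusted diameter = 28 - 4 = 24 in
(D-4)^2 = 24^2 = 576
BF = 576 * 12 / 16 = 432 BF

432


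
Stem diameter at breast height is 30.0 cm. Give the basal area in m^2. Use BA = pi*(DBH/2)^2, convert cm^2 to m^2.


Formula: BA = pi * (DBH/2)^2 / 10000  (cm^2 to m^2)
Radius = DBH/2 = 30.0/2 = 15.0 cm
BA = pi * 15.0^2 / 10000
   = 706.8583 cm^2 / 10000
   = 0.0707 m^2

0.0707


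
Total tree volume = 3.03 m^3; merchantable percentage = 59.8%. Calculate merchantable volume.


Formula: MV = V_total * (merchantable_pct / 100)
Merchantable fraction = 59.8% / 100 = 0.598
MV = 3.03 m^3 * 0.598 = 1.812 m^3

1.812


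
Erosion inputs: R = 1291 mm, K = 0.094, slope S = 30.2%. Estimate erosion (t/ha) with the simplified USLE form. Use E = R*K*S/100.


Formula: E = R * K * S / 100  (simplified USLE)
R * K = 1291 * 0.094 = 121.354
E = 121.354 * 30.2 / 100 = 36.65 t/ha

36.65


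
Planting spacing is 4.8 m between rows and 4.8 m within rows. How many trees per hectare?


Formula: TPH = 10000 m^2/ha / (spacing_x * spacing_y)
Area per tree = 4.8 m * 4.8 m = 23.04 m^2
TPH = 10000 / 23.04 = 434 trees/ha

434


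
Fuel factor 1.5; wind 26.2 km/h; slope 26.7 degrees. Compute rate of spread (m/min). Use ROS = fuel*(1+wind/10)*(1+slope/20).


Formula: ROS = fuel * (1 + wind/10) * (1 + slope/20)
Wind factor = 1 + 26.2/10 = 3.62
Slope factor = 1 + 26.7/20 = 2.335
ROS = 1.5 * 3.62 * 2.335 = 12.68 m/min

12.68


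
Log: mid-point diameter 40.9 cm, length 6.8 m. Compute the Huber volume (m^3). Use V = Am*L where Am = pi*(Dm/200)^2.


Huber: V = Am * L,  Am = pi*(Dm/200)^2
Am = pi*(40.9/200)^2 = 0.131382 m^2
V = 0.131382*6.8 = 0.8934 m^3

0.8934


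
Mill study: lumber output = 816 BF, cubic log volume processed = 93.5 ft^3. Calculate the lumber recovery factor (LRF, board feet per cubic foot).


Formula: LRF = Lumber Output (BF) / Log Input (ft^3)
LRF = 816 BF / 93.5 ft^3
LRF = 8.73 BF/ft^3

8.73


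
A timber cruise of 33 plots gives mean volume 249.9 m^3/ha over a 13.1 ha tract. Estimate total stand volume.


Formula: Total Volume = Mean Volume per ha * Total Area
Total Volume = 249.9 m^3/ha * 13.1 ha
Total Volume = 3274 m^3

3274


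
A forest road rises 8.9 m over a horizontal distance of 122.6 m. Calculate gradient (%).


Formula: Gradient = rise / run * 100
Gradient = 8.9 / 122.6 * 100 = 7.3%

7.3


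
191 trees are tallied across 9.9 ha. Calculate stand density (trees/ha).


Formula: Stand Density = N_trees / Area_ha
Density = 191 trees / 9.9 ha
Density = 19 trees/ha

19


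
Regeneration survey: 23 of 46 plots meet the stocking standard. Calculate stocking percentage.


Formula: Stocking % = stocked plots / total plots * 100
Stocking = 23 / 46 * 100
Stocking = 0.5 * 100 = 50.0%

50.0


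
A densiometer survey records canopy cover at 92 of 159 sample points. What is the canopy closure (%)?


Formula: Canopy closure = covered points / total points * 100
Closure = 92 / 159 * 100
Closure = 0.5786 * 100 = 57.9%

57.9


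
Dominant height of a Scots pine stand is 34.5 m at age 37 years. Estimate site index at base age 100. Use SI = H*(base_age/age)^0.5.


Formula: SI = H_dom * (base_age / age)^0.5
Age ratio = 100 / 37 = 2.7027
sqrt(age_ratio) = 1.64399
SI = 34.5 * 1.64399 = 56.7 m

56.7


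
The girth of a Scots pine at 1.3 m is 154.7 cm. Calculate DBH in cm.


Formula: DBH = C / pi
DBH = 154.7 / pi
pi = 3.14159...
DBH = 49.2 cm

49.2


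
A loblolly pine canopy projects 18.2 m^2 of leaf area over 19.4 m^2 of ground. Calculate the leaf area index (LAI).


Formula: LAI = total leaf area / ground area  (dimensionless)
LAI = 18.2 m^2 / 19.4 m^2
LAI = 0.94

0.94


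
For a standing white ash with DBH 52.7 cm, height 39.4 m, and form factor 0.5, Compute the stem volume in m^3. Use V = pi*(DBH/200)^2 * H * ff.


Formula: V = pi * (DBH/200)^2 * H * ff
Radius = DBH/200 = 52.7/200 = 0.2635 m
Radius^2 = 0.2635^2 = 0.06943225 m^2
V = pi * 0.06943225 * 39.4 * 0.5
V = 4.297 m^3

4.297


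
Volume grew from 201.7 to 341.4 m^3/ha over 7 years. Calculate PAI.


Formula: PAI = (V_T2 - V_T1) / (T2 - T1)
Volume increment = 341.4 - 201.7 = 139.7 m^3/ha
PAI = 139.7 / 7 = 19.96 m^3/ha/year

19.96


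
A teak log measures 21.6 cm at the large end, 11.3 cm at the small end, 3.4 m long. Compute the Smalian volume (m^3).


Smalian: V = (A1 + A2)/2 * L,  A = pi*(D/200)^2
A1 = pi*(21.6/200)^2 = 0.036644 m^2
A2 = pi*(11.3/200)^2 = 0.010029 m^2
V = (0.036644+0.010029)/2*3.4 = 0.0793 m^3

0.0793


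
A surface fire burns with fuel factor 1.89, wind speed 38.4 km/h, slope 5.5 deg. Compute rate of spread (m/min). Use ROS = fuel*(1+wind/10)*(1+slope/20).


Formula: ROS = fuel * (1 + wind/10) * (1 + slope/20)
Wind factor = 1 + 38.4/10 = 4.84
Slope factor = 1 + 5.5/20 = 1.275
ROS = 1.89 * 4.84 * 1.275 = 11.66 m/min

11.66


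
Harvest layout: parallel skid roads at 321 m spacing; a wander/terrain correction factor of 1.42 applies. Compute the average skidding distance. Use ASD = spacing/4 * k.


Formula: ASD = (spacing / 4) * correction
Uncorrected distance = spacing / 4 = 321 / 4 = 80.25 m
ASD = 80.25 * 1.42 = 114 m

114


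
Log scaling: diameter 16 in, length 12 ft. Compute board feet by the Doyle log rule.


Doyle: BF = (D - 4)^2 * L / 16
Adjusted diameter = 16 - 4 = 12 in
(D-4)^2 = 12^2 = 144
BF = 144 * 12 / 16 = 108 BF

108


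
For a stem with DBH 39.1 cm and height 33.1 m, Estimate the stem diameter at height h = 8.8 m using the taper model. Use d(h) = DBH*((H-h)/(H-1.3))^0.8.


Taper: d(h) = DBH * ((H - h) / (H - 1.3))^0.8
Numerator = H - h = 33.1 - 8.8 = 24.3 m
Denominator = H - 1.3 = 33.1 - 1.3 = 31.8 m
Ratio = 24.3 / 31.8 = 0.76415
d = 39.1 * 0.76415^0.8 = 31.5 cm

31.5


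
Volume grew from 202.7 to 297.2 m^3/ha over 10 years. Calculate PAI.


Formula: PAI = (V_T2 - V_T1) / (T2 - T1)
Volume increment = 297.2 - 202.7 = 94.5 m^3/ha
PAI = 94.5 / 10 = 9.45 m^3/ha/year

9.45


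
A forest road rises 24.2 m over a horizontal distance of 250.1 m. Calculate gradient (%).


Formula: Gradient = rise / run * 100
Gradient = 24.2 / 250.1 * 100 = 9.7%

9.7


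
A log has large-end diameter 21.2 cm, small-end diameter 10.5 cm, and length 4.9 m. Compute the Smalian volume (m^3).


Smalian: V = (A1 + A2)/2 * L,  A = pi*(D/200)^2
A1 = pi*(21.2/200)^2 = 0.035299 m^2
A2 = pi*(10.5/200)^2 = 0.008659 m^2
V = (0.035299+0.008659)/2*4.9 = 0.1077 m^3

0.1077


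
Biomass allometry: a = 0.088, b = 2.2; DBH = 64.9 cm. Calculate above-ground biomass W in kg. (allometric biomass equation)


Formula: W = a * DBH^b  (allometric power law)
DBH^b = 64.9^2.2 = 9703.7217
W = 0.088 * 9703.7217 = 853.9 kg

853.9


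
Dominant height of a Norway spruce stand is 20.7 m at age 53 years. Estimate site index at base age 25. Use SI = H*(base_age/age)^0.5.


Formula: SI = H_dom * (base_age / age)^0.5
Age ratio = 25 / 53 = 0.4717
sqrt(age_ratio) = 0.6868
SI = 20.7 * 0.6868 = 14.2 m

14.2


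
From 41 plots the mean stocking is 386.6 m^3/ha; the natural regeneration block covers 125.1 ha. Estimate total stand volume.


Formula: Total Volume = Mean Volume per ha * Total Area
Total Volume = 386.6 m^3/ha * 125.1 ha
Total Volume = 48364 m^3

48364


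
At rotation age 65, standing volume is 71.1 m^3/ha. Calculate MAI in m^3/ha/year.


Formula: MAI = Total Volume / Stand Age
MAI = 71.1 m^3/ha / 65 years
MAI = 1.09 m^3/ha/year

1.09


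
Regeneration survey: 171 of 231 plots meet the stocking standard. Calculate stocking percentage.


Formula: Stocking % = stocked plots / total plots * 100
Stocking = 171 / 231 * 100
Stocking = 0.7403 * 100 = 74.0%

74.0


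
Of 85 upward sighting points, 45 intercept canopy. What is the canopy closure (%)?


Formula: Canopy closure = covered points / total points * 100
Closure = 45 / 85 * 100
Closure = 0.5294 * 100 = 52.9%

52.9


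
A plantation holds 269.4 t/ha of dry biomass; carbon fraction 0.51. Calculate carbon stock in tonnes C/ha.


Formula: Carbon Stock = Biomass * Carbon Fraction
C = 269.4 t/ha * 0.51
C = 137.4 t C/ha

137.4


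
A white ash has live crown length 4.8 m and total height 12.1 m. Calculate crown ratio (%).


Formula: Crown Ratio = (Crown Length / Total Height) * 100
CR = (4.8 m / 12.1 m) * 100
CR = 0.3967 * 100 = 39.7%

39.7


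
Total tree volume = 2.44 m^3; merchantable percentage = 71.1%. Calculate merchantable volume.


Formula: MV = V_total * (merchantable_pct / 100)
Merchantable fraction = 71.1% / 100 = 0.711
MV = 2.44 m^3 * 0.711 = 1.735 m^3

1.735


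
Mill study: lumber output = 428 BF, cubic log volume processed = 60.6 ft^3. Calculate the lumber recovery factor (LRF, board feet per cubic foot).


Formula: LRF = Lumber Output (BF) / Log Input (ft^3)
LRF = 428 BF / 60.6 ft^3
LRF = 7.06 BF/ft^3

7.06


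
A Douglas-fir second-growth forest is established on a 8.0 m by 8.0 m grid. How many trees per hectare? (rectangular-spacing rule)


Formula: TPH = 10000 m^2/ha / (spacing_x * spacing_y)
Area per tree = 8.0 m * 8.0 m = 64.0 m^2
TPH = 10000 / 64.0 = 156 trees/ha

156


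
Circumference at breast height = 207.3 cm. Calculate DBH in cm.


Formula: DBH = C / pi
DBH = 207.3 / pi
pi = 3.14159...
DBH = 66.0 cm

66.0


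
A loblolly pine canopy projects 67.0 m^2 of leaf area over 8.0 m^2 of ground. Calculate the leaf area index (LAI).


Formula: LAI = total leaf area / ground area  (dimensionless)
LAI = 67.0 m^2 / 8.0 m^2
LAI = 8.38

8.38


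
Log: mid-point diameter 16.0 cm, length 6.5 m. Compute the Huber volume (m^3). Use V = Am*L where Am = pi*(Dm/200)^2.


Huber: V = Am * L,  Am = pi*(Dm/200)^2
Am = pi*(16.0/200)^2 = 0.020106 m^2
V = 0.020106*6.5 = 0.1307 m^3

0.1307


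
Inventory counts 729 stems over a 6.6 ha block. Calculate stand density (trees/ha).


Formula: Stand Density = N_trees / Area_ha
Density = 729 trees / 6.6 ha
Density = 110 trees/ha

110


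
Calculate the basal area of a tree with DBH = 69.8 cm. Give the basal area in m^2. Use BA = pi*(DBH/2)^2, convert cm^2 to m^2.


Formula: BA = pi * (DBH/2)^2 / 10000  (cm^2 to m^2)
Radius = DBH/2 = 69.8/2 = 34.9 cm
BA = pi * 34.9^2 / 10000
   = 3826.4913 cm^2 / 10000
   = 0.3826 m^2

0.3826


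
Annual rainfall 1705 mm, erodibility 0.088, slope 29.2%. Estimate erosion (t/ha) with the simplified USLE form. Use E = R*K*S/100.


Formula: E = R * K * S / 100  (simplified USLE)
R * K = 1705 * 0.088 = 150.04
E = 150.04 * 29.2 / 100 = 43.81 t/ha

43.81


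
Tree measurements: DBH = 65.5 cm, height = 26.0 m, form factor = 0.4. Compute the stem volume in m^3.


Formula: V = pi * (DBH/200)^2 * H * ff
Radius = DBH/200 = 65.5/200 = 0.3275 m
Radius^2 = 0.3275^2 = 0.10725625 m^2
V = pi * 0.10725625 * 26.0 * 0.4
V = 3.504 m^3

3.504


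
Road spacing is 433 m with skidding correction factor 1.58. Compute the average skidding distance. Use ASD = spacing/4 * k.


Formula: ASD = (spacing / 4) * correction
Uncorrected distance = spacing / 4 = 433 / 4 = 108.25 m
ASD = 108.25 * 1.58 = 171 m

171


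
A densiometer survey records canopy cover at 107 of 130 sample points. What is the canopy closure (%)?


Formula: Canopy closure = covered points / total points * 100
Closure = 107 / 130 * 100
Closure = 0.8231 * 100 = 82.3%

82.3


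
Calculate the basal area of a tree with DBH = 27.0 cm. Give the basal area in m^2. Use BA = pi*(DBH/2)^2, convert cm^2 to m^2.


Formula: BA = pi * (DBH/2)^2 / 10000  (cm^2 to m^2)
Radius = DBH/2 = 27.0/2 = 13.5 cm
BA = pi * 13.5^2 / 10000
   = 572.5553 cm^2 / 10000
   = 0.0573 m^2

0.0573


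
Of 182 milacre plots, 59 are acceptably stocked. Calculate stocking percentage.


Formula: Stocking % = stocked plots / total plots * 100
Stocking = 59 / 182 * 100
Stocking = 0.3242 * 100 = 32.4%

32.4


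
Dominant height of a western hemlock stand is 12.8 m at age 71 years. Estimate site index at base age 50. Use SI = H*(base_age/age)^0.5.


Formula: SI = H_dom * (base_age / age)^0.5
Age ratio = 50 / 71 = 0.70423
sqrt(age_ratio) = 0.83918
SI = 12.8 * 0.83918 = 10.7 m

10.7


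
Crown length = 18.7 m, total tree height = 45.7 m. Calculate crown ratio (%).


Formula: Crown Ratio = (Crown Length / Total Height) * 100
CR = (18.7 m / 45.7 m) * 100
CR = 0.4092 * 100 = 40.9%

40.9


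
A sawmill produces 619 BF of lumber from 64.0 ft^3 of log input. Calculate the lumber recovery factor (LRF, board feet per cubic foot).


Formula: LRF = Lumber Output (BF) / Log Input (ft^3)
LRF = 619 BF / 64.0 ft^3
LRF = 9.67 BF/ft^3

9.67


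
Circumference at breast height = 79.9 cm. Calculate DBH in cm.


Formula: DBH = C / pi
DBH = 79.9 / pi
pi = 3.14159...
DBH = 25.4 cm

25.4


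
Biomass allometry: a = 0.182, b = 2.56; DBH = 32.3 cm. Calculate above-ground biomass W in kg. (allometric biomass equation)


Formula: W = a * DBH^b  (allometric power law)
DBH^b = 32.3^2.56 = 7303.9612
W = 0.182 * 7303.9612 = 1329.3 kg

1329.3


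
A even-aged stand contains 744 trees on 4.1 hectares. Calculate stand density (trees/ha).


Formula: Stand Density = N_trees / Area_ha
Density = 744 trees / 4.1 ha
Density = 181 trees/ha

181


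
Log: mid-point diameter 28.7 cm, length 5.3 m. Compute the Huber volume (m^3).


Huber: V = Am * L,  Am = pi*(Dm/200)^2
Am = pi*(28.7/200)^2 = 0.064692 m^2
V = 0.064692*5.3 = 0.3429 m^3

0.3429


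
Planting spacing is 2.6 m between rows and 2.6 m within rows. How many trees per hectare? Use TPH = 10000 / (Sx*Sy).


Formula: TPH = 10000 m^2/ha / (spacing_x * spacing_y)
Area per tree = 2.6 m * 2.6 m = 6.76 m^2
TPH = 10000 / 6.76 = 1479 trees/ha

1479


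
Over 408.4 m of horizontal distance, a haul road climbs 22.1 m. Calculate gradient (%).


Formula: Gradient = rise / run * 100
Gradient = 22.1 / 408.4 * 100 = 5.4%

5.4


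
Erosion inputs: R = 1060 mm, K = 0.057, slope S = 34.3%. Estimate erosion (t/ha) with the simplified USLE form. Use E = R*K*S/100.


Formula: E = R * K * S / 100  (simplified USLE)
R * K = 1060 * 0.057 = 60.42
E = 60.42 * 34.3 / 100 = 20.72 t/ha

20.72


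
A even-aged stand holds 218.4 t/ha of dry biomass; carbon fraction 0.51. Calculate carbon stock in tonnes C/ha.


Formula: Carbon Stock = Biomass * Carbon Fraction
C = 218.4 t/ha * 0.51
C = 111.4 t C/ha

111.4


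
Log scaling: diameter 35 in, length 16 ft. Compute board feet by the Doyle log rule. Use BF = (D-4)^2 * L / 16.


Doyle: BF = (D - 4)^2 * L / 16
Adjusted diameter = 35 - 4 = 31 in
(D-4)^2 = 31^2 = 961
BF = 961 * 16 / 16 = 961 BF

961


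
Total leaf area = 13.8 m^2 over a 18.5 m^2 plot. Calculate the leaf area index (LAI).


Formula: LAI = total leaf area / ground area  (dimensionless)
LAI = 13.8 m^2 / 18.5 m^2
LAI = 0.75

0.75


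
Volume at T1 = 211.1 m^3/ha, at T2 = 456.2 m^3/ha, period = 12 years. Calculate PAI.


Formula: PAI = (V_T2 - V_T1) / (T2 - T1)
Volume increment = 456.2 - 211.1 = 245.1 m^3/ha
PAI = 245.1 / 12 = 20.43 m^3/ha/year

20.43


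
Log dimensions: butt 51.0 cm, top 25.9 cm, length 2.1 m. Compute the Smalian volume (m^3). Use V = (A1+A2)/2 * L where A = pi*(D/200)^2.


Smalian: V = (A1 + A2)/2 * L,  A = pi*(D/200)^2
A1 = pi*(51.0/200)^2 = 0.204282 m^2
A2 = pi*(25.9/200)^2 = 0.052685 m^2
V = (0.204282+0.052685)/2*2.1 = 0.2698 m^3

0.2698


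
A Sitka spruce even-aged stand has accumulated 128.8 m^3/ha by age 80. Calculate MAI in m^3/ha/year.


Formula: MAI = Total Volume / Stand Age
MAI = 128.8 m^3/ha / 80 years
MAI = 1.61 m^3/ha/year

1.61


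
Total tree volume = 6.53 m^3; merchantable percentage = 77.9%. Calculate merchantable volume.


Formula: MV = V_total * (merchantable_pct / 100)
Merchantable fraction = 77.9% / 100 = 0.779
MV = 6.53 m^3 * 0.779 = 5.087 m^3

5.087


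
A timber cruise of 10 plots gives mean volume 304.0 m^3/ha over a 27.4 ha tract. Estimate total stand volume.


Formula: Total Volume = Mean Volume per ha * Total Area
Total Volume = 304.0 m^3/ha * 27.4 ha
Total Volume = 8330 m^3

8330


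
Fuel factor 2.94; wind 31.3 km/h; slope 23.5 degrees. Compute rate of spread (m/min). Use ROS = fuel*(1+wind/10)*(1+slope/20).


Formula: ROS = fuel * (1 + wind/10) * (1 + slope/20)
Wind factor = 1 + 31.3/10 = 4.13
Slope factor = 1 + 23.5/20 = 2.175
ROS = 2.94 * 4.13 * 2.175 = 26.41 m/min

26.41


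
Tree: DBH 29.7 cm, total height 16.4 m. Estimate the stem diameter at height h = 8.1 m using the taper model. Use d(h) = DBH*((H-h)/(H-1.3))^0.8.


Taper: d(h) = DBH * ((H - h) / (H - 1.3))^0.8
Numerator = H - h = 16.4 - 8.1 = 8.3 m
Denominator = H - 1.3 = 16.4 - 1.3 = 15.1 m
Ratio = 8.3 / 15.1 = 0.54967
d = 29.7 * 0.54967^0.8 = 18.4 cm

18.4


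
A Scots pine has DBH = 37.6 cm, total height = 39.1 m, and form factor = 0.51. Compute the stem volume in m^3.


Formula: V = pi * (DBH/200)^2 * H * ff
Radius = DBH/200 = 37.6/200 = 0.188 m
Radius^2 = 0.188^2 = 0.035344 m^2
V = pi * 0.035344 * 39.1 * 0.51
V = 2.214 m^3

2.214


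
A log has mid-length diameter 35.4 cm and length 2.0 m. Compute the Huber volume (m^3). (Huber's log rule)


Huber: V = Am * L,  Am = pi*(Dm/200)^2
Am = pi*(35.4/200)^2 = 0.098423 m^2
V = 0.098423*2.0 = 0.1968 m^3

0.1968


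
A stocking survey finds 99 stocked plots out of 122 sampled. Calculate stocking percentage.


Formula: Stocking % = stocked plots / total plots * 100
Stocking = 99 / 122 * 100
Stocking = 0.8115 * 100 = 81.1%

81.1


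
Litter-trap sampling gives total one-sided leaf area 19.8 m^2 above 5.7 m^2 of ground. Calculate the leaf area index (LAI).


Formula: LAI = total leaf area / ground area  (dimensionless)
LAI = 19.8 m^2 / 5.7 m^2
LAI = 3.47

3.47


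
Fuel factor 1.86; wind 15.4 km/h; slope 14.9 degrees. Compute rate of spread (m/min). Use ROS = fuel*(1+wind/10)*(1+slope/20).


Formula: ROS = fuel * (1 + wind/10) * (1 + slope/20)
Wind factor = 1 + 15.4/10 = 2.54
Slope factor = 1 + 14.9/20 = 1.745
ROS = 1.86 * 2.54 * 1.745 = 8.24 m/min

8.24


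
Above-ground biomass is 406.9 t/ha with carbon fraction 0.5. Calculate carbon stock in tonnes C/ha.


Formula: Carbon Stock = Biomass * Carbon Fraction
C = 406.9 t/ha * 0.5
C = 203.5 t C/ha

203.5


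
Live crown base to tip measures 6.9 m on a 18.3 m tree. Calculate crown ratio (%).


Formula: Crown Ratio = (Crown Length / Total Height) * 100
CR = (6.9 m / 18.3 m) * 100
CR = 0.377 * 100 = 37.7%

37.7


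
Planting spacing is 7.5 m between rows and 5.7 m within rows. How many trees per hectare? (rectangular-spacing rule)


Formula: TPH = 10000 m^2/ha / (spacing_x * spacing_y)
Area per tree = 7.5 m * 5.7 m = 42.75 m^2
TPH = 10000 / 42.75 = 234 trees/ha

234


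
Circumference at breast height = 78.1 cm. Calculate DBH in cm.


Formula: DBH = C / pi
DBH = 78.1 / pi
pi = 3.14159...
DBH = 24.9 cm

24.9


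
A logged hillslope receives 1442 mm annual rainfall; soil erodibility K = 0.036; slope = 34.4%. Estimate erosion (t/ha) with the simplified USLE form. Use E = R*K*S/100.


Formula: E = R * K * S / 100  (simplified USLE)
R * K = 1442 * 0.036 = 51.912
E = 51.912 * 34.4 / 100 = 17.86 t/ha

17.86


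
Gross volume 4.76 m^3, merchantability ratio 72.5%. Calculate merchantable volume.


Formula: MV = V_total * (merchantable_pct / 100)
Merchantable fraction = 72.5% / 100 = 0.725
MV = 4.76 m^3 * 0.725 = 3.451 m^3

3.451


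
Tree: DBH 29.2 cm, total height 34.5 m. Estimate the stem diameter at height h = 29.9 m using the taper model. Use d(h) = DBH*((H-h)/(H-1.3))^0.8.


Taper: d(h) = DBH * ((H - h) / (H - 1.3))^0.8
Numerator = H - h = 34.5 - 29.9 = 4.6 m
Denominator = H - 1.3 = 34.5 - 1.3 = 33.2 m
Ratio = 4.6 / 33.2 = 0.13855
d = 29.2 * 0.13855^0.8 = 6.0 cm

6.0


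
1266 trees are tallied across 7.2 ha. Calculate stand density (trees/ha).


Formula: Stand Density = N_trees / Area_ha
Density = 1266 trees / 7.2 ha
Density = 176 trees/ha

176


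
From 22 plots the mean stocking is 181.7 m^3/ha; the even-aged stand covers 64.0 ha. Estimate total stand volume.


Formula: Total Volume = Mean Volume per ha * Total Area
Total Volume = 181.7 m^3/ha * 64.0 ha
Total Volume = 11629 m^3

11629


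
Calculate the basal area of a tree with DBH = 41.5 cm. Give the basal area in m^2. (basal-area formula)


Formula: BA = pi * (DBH/2)^2 / 10000  (cm^2 to m^2)
Radius = DBH/2 = 41.5/2 = 20.75 cm
BA = pi * 20.75^2 / 10000
   = 1352.652 cm^2 / 10000
   = 0.1353 m^2

0.1353


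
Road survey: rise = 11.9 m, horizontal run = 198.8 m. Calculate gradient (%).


Formula: Gradient = rise / run * 100
Gradient = 11.9 / 198.8 * 100 = 6.0%

6.0


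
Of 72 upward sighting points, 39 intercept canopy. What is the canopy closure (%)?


Formula: Canopy closure = covered points / total points * 100
Closure = 39 / 72 * 100
Closure = 0.5417 * 100 = 54.2%

54.2


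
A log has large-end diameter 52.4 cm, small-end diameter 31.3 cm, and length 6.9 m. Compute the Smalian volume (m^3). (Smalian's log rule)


Smalian: V = (A1 + A2)/2 * L,  A = pi*(D/200)^2
A1 = pi*(52.4/200)^2 = 0.215651 m^2
A2 = pi*(31.3/200)^2 = 0.076945 m^2
V = (0.215651+0.076945)/2*6.9 = 1.0095 m^3

1.0095


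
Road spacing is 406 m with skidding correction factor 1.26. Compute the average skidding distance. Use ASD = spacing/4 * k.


Formula: ASD = (spacing / 4) * correction
Uncorrected distance = spacing / 4 = 406 / 4 = 101.5 m
ASD = 101.5 * 1.26 = 128 m

128


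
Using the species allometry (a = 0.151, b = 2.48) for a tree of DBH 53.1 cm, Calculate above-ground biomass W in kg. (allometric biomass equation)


Formula: W = a * DBH^b  (allometric power law)
DBH^b = 53.1^2.48 = 18977.2995
W = 0.151 * 18977.2995 = 2865.6 kg

2865.6


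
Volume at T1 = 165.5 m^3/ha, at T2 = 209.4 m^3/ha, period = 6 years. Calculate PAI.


Formula: PAI = (V_T2 - V_T1) / (T2 - T1)
Volume increment = 209.4 - 165.5 = 43.9 m^3/ha
PAI = 43.9 / 6 = 7.32 m^3/ha/year

7.32


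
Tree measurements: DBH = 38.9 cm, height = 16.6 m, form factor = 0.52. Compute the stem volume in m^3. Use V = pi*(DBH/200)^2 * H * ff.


Formula: V = pi * (DBH/200)^2 * H * ff
Radius = DBH/200 = 38.9/200 = 0.1945 m
Radius^2 = 0.1945^2 = 0.03783025 m^2
V = pi * 0.03783025 * 16.6 * 0.52
V = 1.026 m^3

1.026


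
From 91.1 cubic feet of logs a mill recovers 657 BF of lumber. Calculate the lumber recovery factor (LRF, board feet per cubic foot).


Formula: LRF = Lumber Output (BF) / Log Input (ft^3)
LRF = 657 BF / 91.1 ft^3
LRF = 7.21 BF/ft^3

7.21


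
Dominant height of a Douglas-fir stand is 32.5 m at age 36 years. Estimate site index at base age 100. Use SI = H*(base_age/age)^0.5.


Formula: SI = H_dom * (base_age / age)^0.5
Age ratio = 100 / 36 = 2.77778
sqrt(age_ratio) = 1.66667
SI = 32.5 * 1.66667 = 54.2 m

54.2


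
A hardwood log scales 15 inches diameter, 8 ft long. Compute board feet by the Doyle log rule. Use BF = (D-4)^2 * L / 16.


Doyle: BF = (D - 4)^2 * L / 16
Adjusted diameter = 15 - 4 = 11 in
(D-4)^2 = 11^2 = 121
BF = 121 * 8 / 16 = 61 BF

61


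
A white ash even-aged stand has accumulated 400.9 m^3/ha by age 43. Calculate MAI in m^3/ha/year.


Formula: MAI = Total Volume / Stand Age
MAI = 400.9 m^3/ha / 43 years
MAI = 9.32 m^3/ha/year

9.32


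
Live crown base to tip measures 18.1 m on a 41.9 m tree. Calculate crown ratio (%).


Formula: Crown Ratio = (Crown Length / Total Height) * 100
CR = (18.1 m / 41.9 m) * 100
CR = 0.432 * 100 = 43.2%

43.2


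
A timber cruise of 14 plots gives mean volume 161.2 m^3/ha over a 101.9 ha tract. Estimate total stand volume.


Formula: Total Volume = Mean Volume per ha * Total Area
Total Volume = 161.2 m^3/ha * 101.9 ha
Total Volume = 16426 m^3

16426


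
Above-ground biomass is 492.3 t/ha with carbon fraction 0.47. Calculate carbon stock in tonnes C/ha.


Formula: Carbon Stock = Biomass * Carbon Fraction
C = 492.3 t/ha * 0.47
C = 231.4 t C/ha

231.4


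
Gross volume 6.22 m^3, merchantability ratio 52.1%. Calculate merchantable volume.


Formula: MV = V_total * (merchantable_pct / 100)
Merchantable fraction = 52.1% / 100 = 0.521
MV = 6.22 m^3 * 0.521 = 3.241 m^3

3.241


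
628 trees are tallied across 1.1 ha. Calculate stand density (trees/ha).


Formula: Stand Density = N_trees / Area_ha
Density = 628 trees / 1.1 ha
Density = 571 trees/ha

571


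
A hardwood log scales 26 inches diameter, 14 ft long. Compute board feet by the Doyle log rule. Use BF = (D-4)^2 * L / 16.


Doyle: BF = (D - 4)^2 * L / 16
Adjusted diameter = 26 - 4 = 22 in
(D-4)^2 = 22^2 = 484
BF = 484 * 14 / 16 = 424 BF

424


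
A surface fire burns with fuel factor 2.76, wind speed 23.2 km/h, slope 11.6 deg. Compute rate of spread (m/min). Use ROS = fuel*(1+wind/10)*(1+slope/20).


Formula: ROS = fuel * (1 + wind/10) * (1 + slope/20)
Wind factor = 1 + 23.2/10 = 3.32
Slope factor = 1 + 11.6/20 = 1.58
ROS = 2.76 * 3.32 * 1.58 = 14.48 m/min

14.48


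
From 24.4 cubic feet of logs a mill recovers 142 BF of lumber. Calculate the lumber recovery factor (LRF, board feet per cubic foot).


Formula: LRF = Lumber Output (BF) / Log Input (ft^3)
LRF = 142 BF / 24.4 ft^3
LRF = 5.82 BF/ft^3

5.82


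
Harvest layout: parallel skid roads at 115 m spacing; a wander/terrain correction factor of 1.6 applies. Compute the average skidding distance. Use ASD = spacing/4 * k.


Formula: ASD = (spacing / 4) * correction
Uncorrected distance = spacing / 4 = 115 / 4 = 28.75 m
ASD = 28.75 * 1.6 = 46 m

46


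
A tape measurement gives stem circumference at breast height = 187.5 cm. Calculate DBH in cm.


Formula: DBH = C / pi
DBH = 187.5 / pi
pi = 3.14159...
DBH = 59.7 cm

59.7


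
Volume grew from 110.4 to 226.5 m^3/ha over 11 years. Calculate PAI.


Formula: PAI = (V_T2 - V_T1) / (T2 - T1)
Volume increment = 226.5 - 110.4 = 116.1 m^3/ha
PAI = 116.1 / 11 = 10.55 m^3/ha/year

10.55


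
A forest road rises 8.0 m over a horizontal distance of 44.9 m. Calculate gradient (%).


Formula: Gradient = rise / run * 100
Gradient = 8.0 / 44.9 * 100 = 17.8%

17.8


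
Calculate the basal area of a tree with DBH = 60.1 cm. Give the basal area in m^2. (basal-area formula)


Formula: BA = pi * (DBH/2)^2 / 10000  (cm^2 to m^2)
Radius = DBH/2 = 60.1/2 = 30.05 cm
BA = pi * 30.05^2 / 10000
   = 2836.866 cm^2 / 10000
   = 0.2837 m^2

0.2837


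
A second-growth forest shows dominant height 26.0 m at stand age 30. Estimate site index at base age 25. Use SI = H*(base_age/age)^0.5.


Formula: SI = H_dom * (base_age / age)^0.5
Age ratio = 25 / 30 = 0.83333
sqrt(age_ratio) = 0.91287
SI = 26.0 * 0.91287 = 23.7 m

23.7


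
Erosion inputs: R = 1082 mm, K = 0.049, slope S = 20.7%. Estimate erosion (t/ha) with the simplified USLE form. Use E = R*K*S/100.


Formula: E = R * K * S / 100  (simplified USLE)
R * K = 1082 * 0.049 = 53.018
E = 53.018 * 20.7 / 100 = 10.97 t/ha

10.97


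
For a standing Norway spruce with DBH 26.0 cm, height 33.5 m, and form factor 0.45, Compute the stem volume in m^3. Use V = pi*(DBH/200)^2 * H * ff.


Formula: V = pi * (DBH/200)^2 * H * ff
Radius = DBH/200 = 26.0/200 = 0.13 m
Radius^2 = 0.13^2 = 0.0169 m^2
V = pi * 0.0169 * 33.5 * 0.45
V = 0.8 m^3

0.8


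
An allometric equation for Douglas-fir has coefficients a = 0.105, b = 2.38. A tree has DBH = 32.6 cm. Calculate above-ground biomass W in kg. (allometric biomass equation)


Formula: W = a * DBH^b  (allometric power law)
DBH^b = 32.6^2.38 = 3994.4583
W = 0.105 * 3994.4583 = 419.4 kg

419.4


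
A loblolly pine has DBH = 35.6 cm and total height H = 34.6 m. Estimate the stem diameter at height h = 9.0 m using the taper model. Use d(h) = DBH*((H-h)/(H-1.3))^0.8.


Taper: d(h) = DBH * ((H - h) / (H - 1.3))^0.8
Numerator = H - h = 34.6 - 9.0 = 25.6 m
Denominator = H - 1.3 = 34.6 - 1.3 = 33.3 m
Ratio = 25.6 / 33.3 = 0.76877
d = 35.6 * 0.76877^0.8 = 28.8 cm

28.8


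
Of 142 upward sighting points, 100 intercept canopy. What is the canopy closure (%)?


Formula: Canopy closure = covered points / total points * 100
Closure = 100 / 142 * 100
Closure = 0.7042 * 100 = 70.4%

70.4


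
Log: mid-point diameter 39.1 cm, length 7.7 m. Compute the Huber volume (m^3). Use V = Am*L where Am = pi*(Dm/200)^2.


Huber: V = Am * L,  Am = pi*(Dm/200)^2
Am = pi*(39.1/200)^2 = 0.120072 m^2
V = 0.120072*7.7 = 0.9246 m^3

0.9246


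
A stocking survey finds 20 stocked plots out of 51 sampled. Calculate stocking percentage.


Formula: Stocking % = stocked plots / total plots * 100
Stocking = 20 / 51 * 100
Stocking = 0.3922 * 100 = 39.2%

39.2


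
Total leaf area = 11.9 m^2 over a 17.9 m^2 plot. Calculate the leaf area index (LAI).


Formula: LAI = total leaf area / ground area  (dimensionless)
LAI = 11.9 m^2 / 17.9 m^2
LAI = 0.66

0.66


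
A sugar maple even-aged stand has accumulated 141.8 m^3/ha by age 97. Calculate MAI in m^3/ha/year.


Formula: MAI = Total Volume / Stand Age
MAI = 141.8 m^3/ha / 97 years
MAI = 1.46 m^3/ha/year

1.46


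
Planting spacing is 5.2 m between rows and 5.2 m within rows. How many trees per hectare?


Formula: TPH = 10000 m^2/ha / (spacing_x * spacing_y)
Area per tree = 5.2 m * 5.2 m = 27.04 m^2
TPH = 10000 / 27.04 = 370 trees/ha

370
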